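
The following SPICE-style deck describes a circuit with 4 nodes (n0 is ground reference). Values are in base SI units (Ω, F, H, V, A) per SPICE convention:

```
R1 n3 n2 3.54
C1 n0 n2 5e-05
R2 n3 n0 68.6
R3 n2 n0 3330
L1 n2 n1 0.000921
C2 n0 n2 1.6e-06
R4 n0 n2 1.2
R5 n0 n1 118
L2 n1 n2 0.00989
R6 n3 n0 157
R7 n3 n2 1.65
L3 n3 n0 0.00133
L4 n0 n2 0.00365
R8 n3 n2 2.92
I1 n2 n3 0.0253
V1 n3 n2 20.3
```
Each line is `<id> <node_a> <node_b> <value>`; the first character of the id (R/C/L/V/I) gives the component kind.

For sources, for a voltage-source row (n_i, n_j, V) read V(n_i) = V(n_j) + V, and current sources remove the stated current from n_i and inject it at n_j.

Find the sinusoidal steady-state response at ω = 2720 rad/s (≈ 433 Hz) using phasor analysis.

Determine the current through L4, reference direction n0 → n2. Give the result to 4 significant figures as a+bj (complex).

MNA unknowns: 3 node voltages V₁..V_3 plus 1 source current (V1)
R1: Y=0.2825+0.000j on G[3,2]
C1: Y=0.000+0.1360j on G[0,2]
R2: Y=0.01458+0.000j on G[3,0]
R3: Y=0.0003003+0.000j on G[2,0]
L1: Y=0.000-0.3992j on G[2,1]
C2: Y=0.000+0.004352j on G[0,2]
R4: Y=0.8333+0.000j on G[0,2]
R5: Y=0.008475+0.000j on G[0,1]
L2: Y=0.000-0.03717j on G[1,2]
R6: Y=0.006369+0.000j on G[3,0]
R7: Y=0.6061+0.000j on G[3,2]
L3: Y=0.000-0.2764j on G[3,0]
L4: Y=0.000-0.1007j on G[0,2]
R8: Y=0.3425+0.000j on G[3,2]
I1: z[2]−=0.0253, z[3]+=0.0253
V1: row V3−V2=20.3, i_V1 at 3,2
solve → V1=-2.002+5.959j, V2=-2.118+5.920j, V3=18.18+5.920j
aux → i_V1=-26.98+4.902j

-0.5963-0.2134j A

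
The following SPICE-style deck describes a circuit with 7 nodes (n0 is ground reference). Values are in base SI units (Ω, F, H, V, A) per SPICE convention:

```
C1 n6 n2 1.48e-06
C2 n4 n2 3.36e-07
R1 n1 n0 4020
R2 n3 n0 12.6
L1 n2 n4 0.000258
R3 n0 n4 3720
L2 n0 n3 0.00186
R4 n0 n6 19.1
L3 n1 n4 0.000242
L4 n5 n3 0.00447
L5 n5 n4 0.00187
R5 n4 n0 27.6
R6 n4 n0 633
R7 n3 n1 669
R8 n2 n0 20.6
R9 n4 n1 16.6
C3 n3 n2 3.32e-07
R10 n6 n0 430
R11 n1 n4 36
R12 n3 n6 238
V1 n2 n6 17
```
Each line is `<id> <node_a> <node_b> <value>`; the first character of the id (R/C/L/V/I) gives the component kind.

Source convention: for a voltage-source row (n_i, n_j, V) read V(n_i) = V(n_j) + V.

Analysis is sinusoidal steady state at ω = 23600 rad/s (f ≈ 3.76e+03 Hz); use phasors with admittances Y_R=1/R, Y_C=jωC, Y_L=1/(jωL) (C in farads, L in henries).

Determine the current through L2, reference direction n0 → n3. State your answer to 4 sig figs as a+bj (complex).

-0.0001647-0.01166j A

Element admittances at ω=23600 rad/s:
  Y(C1) = 0.000+0.03493j S between n6,n2
  Y(C2) = 0.000+0.007930j S between n4,n2
  Y(R1) = 0.0002488+0.000j S between n1,n0
  Y(R2) = 0.07937+0.000j S between n3,n0
  Y(L1) = 0.000-0.1642j S between n2,n4
  Y(R3) = 0.0002688+0.000j S between n0,n4
  Y(L2) = 0.000-0.02278j S between n0,n3
  Y(R4) = 0.05236+0.000j S between n0,n6
  Y(L3) = 0.000-0.1751j S between n1,n4
  Y(L4) = 0.000-0.009479j S between n5,n3
  Y(L5) = 0.000-0.02266j S between n5,n4
  Y(R5) = 0.03623+0.000j S between n4,n0
  Y(R6) = 0.001580+0.000j S between n4,n0
  Y(R7) = 0.001495+0.000j S between n3,n1
  Y(R8) = 0.04854+0.000j S between n2,n0
  Y(R9) = 0.06024+0.000j S between n4,n1
  Y(C3) = 0.000+0.007835j S between n3,n2
  Y(R10) = 0.002326+0.000j S between n6,n0
  Y(R11) = 0.02778+0.000j S between n1,n4
  Y(R12) = 0.004202+0.000j S between n3,n6
  V1: constraint V(n2)−V(n6) = 17
Assemble and solve the 7×7 MNA system:
  V(n1)=6.369-1.290j  V(n2)=7.019+0.3424j  V(n3)=-0.5120+0.007228j  V(n4)=6.406-1.241j  V(n5)=4.366-0.8728j  V(n6)=-9.981+0.3424j
  i(V1)=-0.5856-0.5736j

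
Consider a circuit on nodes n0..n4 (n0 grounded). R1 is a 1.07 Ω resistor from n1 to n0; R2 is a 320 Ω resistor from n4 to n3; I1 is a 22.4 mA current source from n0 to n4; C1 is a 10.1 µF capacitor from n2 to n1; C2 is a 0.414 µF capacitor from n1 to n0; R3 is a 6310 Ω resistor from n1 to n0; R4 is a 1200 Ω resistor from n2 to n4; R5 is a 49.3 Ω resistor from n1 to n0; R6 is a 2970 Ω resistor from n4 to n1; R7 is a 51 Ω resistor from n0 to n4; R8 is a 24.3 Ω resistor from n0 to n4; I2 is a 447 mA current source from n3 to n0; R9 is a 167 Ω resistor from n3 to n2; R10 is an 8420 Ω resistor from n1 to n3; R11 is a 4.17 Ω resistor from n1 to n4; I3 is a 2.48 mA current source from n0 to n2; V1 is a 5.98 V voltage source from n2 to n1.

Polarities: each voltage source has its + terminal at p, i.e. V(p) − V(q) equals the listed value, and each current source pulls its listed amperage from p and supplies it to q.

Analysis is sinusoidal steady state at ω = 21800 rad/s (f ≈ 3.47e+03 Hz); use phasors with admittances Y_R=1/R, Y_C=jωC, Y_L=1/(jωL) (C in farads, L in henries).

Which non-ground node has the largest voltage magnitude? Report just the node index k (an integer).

Element admittances at ω=21800 rad/s:
  Y(R1) = 0.9346+0.000j S between n1,n0
  Y(R2) = 0.003125+0.000j S between n4,n3
  I1: injects 0.0224 A into n4 (from n0)
  Y(C1) = 0.000+0.2202j S between n2,n1
  Y(C2) = 0.000+0.009025j S between n1,n0
  Y(R3) = 0.0001585+0.000j S between n1,n0
  Y(R4) = 0.0008333+0.000j S between n2,n4
  Y(R5) = 0.02028+0.000j S between n1,n0
  Y(R6) = 0.0003367+0.000j S between n4,n1
  Y(R7) = 0.01961+0.000j S between n0,n4
  Y(R8) = 0.04115+0.000j S between n0,n4
  I2: injects 0.447 A into n0 (from n3)
  Y(R9) = 0.005988+0.000j S between n3,n2
  Y(R10) = 0.0001188+0.000j S between n1,n3
  Y(R11) = 0.2398+0.000j S between n1,n4
  I3: injects 0.00248 A into n2 (from n0)
  V1: constraint V(n2)−V(n1) = 5.98
Assemble and solve the 5×5 MNA system:
  V(n1)=-0.3983+0.003582j  V(n2)=5.582+0.003582j  V(n3)=-45.04+0.003339j  V(n4)=-0.6866+0.002865j
  i(V1)=-0.3058-1.317j

3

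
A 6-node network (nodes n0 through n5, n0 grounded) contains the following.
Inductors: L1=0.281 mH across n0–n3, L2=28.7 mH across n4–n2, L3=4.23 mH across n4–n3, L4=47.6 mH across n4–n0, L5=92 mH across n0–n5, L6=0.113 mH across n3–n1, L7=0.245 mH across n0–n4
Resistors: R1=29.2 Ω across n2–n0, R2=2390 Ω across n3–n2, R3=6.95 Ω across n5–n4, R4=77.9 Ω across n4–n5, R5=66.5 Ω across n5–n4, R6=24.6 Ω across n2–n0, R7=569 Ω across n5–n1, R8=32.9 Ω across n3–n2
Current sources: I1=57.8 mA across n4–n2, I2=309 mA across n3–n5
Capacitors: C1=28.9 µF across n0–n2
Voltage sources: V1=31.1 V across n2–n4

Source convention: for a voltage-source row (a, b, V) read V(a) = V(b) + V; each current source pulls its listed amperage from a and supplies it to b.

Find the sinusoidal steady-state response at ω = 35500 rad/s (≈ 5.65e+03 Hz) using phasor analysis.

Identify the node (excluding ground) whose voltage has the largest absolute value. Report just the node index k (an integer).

Apply KCL at each of the 5 non-ground nodes and solve the resulting linear system.
Node n1: branches {L6, R7} → V_1 = -3.137-3.969j
Node n2: branches {L2, R1, R2, I1, R6, C1, R8, V1} → V_2 = -4.239-0.7627j
Node n3: branches {L1, L3, R2, I2, L6, R8} → V_3 = -3.116-3.757j
Node n4: branches {L2, L3, L4, R3, I1, R4, R5, L7, V1} → V_4 = -35.34-0.7627j
Node n5: branches {R3, L5, R4, R5, I2, R7} → V_5 = -33.23-0.8538j
Source currents: i(V1)=-0.3726+4.345j

4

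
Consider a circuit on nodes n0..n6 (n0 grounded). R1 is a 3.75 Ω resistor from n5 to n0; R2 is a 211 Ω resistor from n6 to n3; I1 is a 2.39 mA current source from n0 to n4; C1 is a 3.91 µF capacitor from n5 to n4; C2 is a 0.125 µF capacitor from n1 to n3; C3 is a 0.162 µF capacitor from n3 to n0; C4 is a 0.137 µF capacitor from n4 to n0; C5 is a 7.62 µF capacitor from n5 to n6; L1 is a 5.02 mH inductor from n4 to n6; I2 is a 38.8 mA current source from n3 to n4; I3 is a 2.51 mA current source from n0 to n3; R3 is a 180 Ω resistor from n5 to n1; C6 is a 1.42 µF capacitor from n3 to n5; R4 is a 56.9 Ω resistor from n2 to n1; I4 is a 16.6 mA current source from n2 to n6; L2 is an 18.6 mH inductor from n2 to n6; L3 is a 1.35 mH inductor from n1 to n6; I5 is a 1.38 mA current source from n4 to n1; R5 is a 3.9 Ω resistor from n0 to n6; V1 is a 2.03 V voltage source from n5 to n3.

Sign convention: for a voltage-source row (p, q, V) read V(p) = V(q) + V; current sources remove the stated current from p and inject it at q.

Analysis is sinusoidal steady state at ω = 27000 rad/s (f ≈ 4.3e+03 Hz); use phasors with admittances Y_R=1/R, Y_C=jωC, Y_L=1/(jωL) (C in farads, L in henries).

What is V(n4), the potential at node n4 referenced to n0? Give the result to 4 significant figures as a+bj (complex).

0.04183-0.3933j V

Apply KCL at each of the 6 non-ground nodes and solve the resulting linear system.
Node n1: branches {C2, R3, R4, L3, I5} → V_1 = 0.1729-0.5692j
Node n2: branches {R4, I4, L2} → V_2 = -0.6948-0.6449j
Node n3: branches {R2, C2, C3, I2, I3, C6, V1} → V_3 = -1.991-0.0001372j
Node n4: branches {I1, C1, C4, L1, I2, I5} → V_4 = 0.04183-0.3933j
Node n5: branches {R1, C1, C5, R3, C6, V1} → V_5 = 0.03851-0.0001372j
Node n6: branches {R2, C5, L1, I4, L2, L3, R5} → V_6 = -0.02662+0.03351j
Source currents: i(V1)=0.02506-0.09401j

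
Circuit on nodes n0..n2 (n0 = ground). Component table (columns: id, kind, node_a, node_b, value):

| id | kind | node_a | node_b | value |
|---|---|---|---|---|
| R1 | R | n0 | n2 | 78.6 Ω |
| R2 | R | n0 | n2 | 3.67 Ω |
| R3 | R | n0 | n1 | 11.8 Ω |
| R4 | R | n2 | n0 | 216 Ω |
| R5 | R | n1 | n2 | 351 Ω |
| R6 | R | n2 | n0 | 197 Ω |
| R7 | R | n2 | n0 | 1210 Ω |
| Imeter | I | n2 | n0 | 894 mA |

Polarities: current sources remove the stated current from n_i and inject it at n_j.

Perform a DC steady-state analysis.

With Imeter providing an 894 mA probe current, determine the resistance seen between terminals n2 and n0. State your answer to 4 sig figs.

MNA unknowns: 2 node voltages V₁..V_2
R1: Y=0.01272 on G[0,2]
R2: Y=0.2725 on G[0,2]
R3: Y=0.08475 on G[0,1]
R4: Y=0.004630 on G[2,0]
R5: Y=0.002849 on G[1,2]
R6: Y=0.005076 on G[2,0]
R7: Y=0.0008264 on G[2,0]
Imeter: z[2]−=0.894, z[0]+=0.894
solve → V1=-0.09741, V2=-2.995

R_eq = 3.350 Ω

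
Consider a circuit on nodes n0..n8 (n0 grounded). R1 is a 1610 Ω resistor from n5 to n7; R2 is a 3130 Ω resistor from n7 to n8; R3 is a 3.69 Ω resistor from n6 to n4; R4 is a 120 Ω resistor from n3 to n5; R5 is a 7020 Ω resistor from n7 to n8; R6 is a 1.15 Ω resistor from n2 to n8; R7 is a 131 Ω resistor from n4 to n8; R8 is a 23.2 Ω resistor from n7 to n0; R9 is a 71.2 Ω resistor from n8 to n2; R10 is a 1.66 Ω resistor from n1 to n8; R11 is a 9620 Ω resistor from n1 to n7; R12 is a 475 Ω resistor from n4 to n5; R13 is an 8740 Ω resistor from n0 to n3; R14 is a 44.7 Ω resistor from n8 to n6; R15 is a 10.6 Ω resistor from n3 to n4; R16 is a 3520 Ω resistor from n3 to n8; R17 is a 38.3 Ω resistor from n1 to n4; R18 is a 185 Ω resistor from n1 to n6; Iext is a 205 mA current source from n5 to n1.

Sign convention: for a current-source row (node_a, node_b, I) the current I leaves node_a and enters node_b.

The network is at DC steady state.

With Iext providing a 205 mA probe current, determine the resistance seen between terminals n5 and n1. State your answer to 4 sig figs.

R_eq = 115.4 Ω

Apply KCL at each of the 8 non-ground nodes and solve the resulting linear system.
Node n1: branches {R10, R11, R17, R18, Iext} → V_1 = 11.78
Node n2: branches {R6, R9} → V_2 = 11.62
Node n3: branches {R4, R13, R15, R16} → V_3 = 6.721
Node n4: branches {R3, R7, R12, R15, R17} → V_4 = 8.358
Node n5: branches {R1, R4, R12, Iext} → V_5 = -11.88
Node n6: branches {R3, R14, R18} → V_6 = 8.663
Node n7: branches {R1, R2, R5, R8, R11} → V_7 = -0.01784
Node n8: branches {R2, R5, R6, R7, R9, R10, R14, R16} → V_8 = 11.62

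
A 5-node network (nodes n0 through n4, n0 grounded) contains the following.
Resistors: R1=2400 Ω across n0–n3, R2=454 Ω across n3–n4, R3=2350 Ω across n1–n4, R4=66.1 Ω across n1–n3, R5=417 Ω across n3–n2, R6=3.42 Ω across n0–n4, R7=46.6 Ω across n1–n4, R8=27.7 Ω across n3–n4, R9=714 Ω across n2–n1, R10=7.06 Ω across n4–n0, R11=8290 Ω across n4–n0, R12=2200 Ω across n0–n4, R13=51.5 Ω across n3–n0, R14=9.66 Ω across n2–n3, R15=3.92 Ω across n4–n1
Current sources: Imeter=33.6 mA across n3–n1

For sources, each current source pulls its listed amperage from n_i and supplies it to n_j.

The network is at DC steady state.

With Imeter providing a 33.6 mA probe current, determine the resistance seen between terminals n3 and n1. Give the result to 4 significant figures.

R_eq = 15.63 Ω

MNA unknowns: 4 node voltages V₁..V_4
R1: Y=0.0004167 on G[0,3]
R2: Y=0.002203 on G[3,4]
R3: Y=0.0004255 on G[1,4]
R4: Y=0.01513 on G[1,3]
R5: Y=0.002398 on G[3,2]
R6: Y=0.2924 on G[0,4]
R7: Y=0.02146 on G[1,4]
R8: Y=0.03610 on G[3,4]
R9: Y=0.001401 on G[2,1]
R10: Y=0.1416 on G[4,0]
R11: Y=0.0001206 on G[4,0]
R12: Y=0.0004545 on G[0,4]
R13: Y=0.01942 on G[3,0]
R14: Y=0.1035 on G[2,3]
R15: Y=0.2551 on G[4,1]
Imeter: z[3]−=0.0336, z[1]+=0.0336
solve → V1=0.1090, V2=-0.4094, V3=-0.4163, V4=0.01900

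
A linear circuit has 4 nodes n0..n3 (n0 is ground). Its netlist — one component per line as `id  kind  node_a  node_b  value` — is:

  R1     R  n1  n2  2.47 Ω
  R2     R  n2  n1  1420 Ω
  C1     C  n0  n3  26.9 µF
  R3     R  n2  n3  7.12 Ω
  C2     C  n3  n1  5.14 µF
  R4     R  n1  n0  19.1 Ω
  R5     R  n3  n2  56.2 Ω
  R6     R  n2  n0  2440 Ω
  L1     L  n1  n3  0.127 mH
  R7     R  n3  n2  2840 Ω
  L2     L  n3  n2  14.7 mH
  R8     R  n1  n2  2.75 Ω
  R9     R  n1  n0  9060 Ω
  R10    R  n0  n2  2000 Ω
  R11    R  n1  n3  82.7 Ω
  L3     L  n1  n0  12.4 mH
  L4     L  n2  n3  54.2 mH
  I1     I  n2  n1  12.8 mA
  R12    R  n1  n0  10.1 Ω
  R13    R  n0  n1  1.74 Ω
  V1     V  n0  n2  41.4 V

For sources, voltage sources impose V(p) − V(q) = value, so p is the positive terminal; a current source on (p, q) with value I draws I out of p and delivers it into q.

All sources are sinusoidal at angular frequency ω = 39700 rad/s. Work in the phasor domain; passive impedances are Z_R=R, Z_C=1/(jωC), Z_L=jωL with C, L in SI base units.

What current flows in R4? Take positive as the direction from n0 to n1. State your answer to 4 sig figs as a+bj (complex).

1.107-0.005113j A

Apply KCL at each of the 3 non-ground nodes and solve the resulting linear system.
Node n1: branches {R1, R2, C2, R4, L1, R8, R9, R11, L3, I1, R12, R13} → V_1 = -21.15+0.09766j
Node n2: branches {R1, R2, R3, R5, R6, R7, L2, R8, R10, L4, I1, V1} → V_2 = -41.40+0.000j
Node n3: branches {C1, R3, C2, R5, L1, R7, L2, R11, L4} → V_3 = -1.016+6.205j
Source currents: i(V1)=-22.02-0.9713j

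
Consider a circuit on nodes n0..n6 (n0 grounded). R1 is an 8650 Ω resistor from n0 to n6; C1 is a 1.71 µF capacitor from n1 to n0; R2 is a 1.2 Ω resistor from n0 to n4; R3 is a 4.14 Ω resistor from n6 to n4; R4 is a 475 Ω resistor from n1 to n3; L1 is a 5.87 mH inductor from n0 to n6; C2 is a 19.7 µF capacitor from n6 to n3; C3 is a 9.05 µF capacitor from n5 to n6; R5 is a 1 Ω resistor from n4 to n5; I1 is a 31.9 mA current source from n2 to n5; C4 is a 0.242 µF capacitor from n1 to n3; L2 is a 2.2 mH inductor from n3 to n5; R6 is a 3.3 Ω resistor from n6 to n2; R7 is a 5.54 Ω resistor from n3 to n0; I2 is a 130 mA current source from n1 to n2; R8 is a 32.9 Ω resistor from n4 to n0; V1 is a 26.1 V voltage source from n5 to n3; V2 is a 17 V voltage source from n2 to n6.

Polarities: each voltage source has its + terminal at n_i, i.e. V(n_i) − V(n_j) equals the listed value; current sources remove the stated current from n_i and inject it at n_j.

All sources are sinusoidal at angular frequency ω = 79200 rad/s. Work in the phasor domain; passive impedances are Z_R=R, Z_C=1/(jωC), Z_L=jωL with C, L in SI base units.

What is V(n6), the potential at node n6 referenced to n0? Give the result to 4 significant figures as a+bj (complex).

MNA unknowns: 6 node voltages V₁..V_6 plus 2 source currents (V1, V2)
R1: Y=0.0001156+0.000j on G[0,6]
C1: Y=0.000+0.1354j on G[1,0]
R2: Y=0.8333+0.000j on G[0,4]
R3: Y=0.2415+0.000j on G[6,4]
R4: Y=0.002105+0.000j on G[1,3]
L1: Y=0.000-0.002151j on G[0,6]
C2: Y=0.000+1.560j on G[6,3]
C3: Y=0.000+0.7168j on G[5,6]
R5: Y=1.000+0.000j on G[4,5]
I1: z[2]−=0.0319, z[5]+=0.0319
C4: Y=0.000+0.01917j on G[1,3]
L2: Y=0.000-0.005739j on G[3,5]
R6: Y=0.3030+0.000j on G[6,2]
R7: Y=0.1805+0.000j on G[3,0]
I2: z[1]−=0.13, z[2]+=0.13
R8: Y=0.03040+0.000j on G[4,0]
V1: row V5−V3=26.1, i_V1 at 5,3
V2: row V2−V6=17, i_V2 at 2,6
solve → V1=-2.052+1.107j, V2=8.812-0.7334j, V3=-16.49+0.5638j, V4=3.623+0.1837j, V5=9.606+0.5638j, V6=-8.188-0.7334j
aux → i_V1=-5.021-12.98j, i_V2=-5.053+0.000j

-8.188-0.7334j V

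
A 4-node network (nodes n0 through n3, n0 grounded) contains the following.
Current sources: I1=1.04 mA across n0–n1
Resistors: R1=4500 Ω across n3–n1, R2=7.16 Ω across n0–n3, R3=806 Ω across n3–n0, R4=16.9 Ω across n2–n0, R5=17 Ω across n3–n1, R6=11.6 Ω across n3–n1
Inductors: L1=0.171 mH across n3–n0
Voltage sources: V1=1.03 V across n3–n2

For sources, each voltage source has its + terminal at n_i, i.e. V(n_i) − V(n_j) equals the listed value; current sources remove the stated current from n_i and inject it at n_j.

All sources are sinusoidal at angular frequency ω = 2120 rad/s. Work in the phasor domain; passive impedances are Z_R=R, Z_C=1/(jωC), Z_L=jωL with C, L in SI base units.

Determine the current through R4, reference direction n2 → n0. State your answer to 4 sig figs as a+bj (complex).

Element admittances at ω=2120 rad/s:
  I1: injects 0.00104 A into n1 (from n0)
  Y(R1) = 0.0002222+0.000j S between n3,n1
  Y(L1) = 0.000-2.758j S between n3,n0
  Y(R2) = 0.1397+0.000j S between n0,n3
  Y(R3) = 0.001241+0.000j S between n3,n0
  Y(R4) = 0.05917+0.000j S between n2,n0
  Y(R5) = 0.05882+0.000j S between n3,n1
  Y(R6) = 0.08621+0.000j S between n3,n1
  V1: constraint V(n3)−V(n2) = 1.03
Assemble and solve the 4×4 MNA system:
  V(n1)=0.008781+0.02235j  V(n2)=-1.028+0.02235j  V(n3)=0.001621+0.02235j
  i(V1)=-0.06085+0.001323j

-0.06085+0.001323j A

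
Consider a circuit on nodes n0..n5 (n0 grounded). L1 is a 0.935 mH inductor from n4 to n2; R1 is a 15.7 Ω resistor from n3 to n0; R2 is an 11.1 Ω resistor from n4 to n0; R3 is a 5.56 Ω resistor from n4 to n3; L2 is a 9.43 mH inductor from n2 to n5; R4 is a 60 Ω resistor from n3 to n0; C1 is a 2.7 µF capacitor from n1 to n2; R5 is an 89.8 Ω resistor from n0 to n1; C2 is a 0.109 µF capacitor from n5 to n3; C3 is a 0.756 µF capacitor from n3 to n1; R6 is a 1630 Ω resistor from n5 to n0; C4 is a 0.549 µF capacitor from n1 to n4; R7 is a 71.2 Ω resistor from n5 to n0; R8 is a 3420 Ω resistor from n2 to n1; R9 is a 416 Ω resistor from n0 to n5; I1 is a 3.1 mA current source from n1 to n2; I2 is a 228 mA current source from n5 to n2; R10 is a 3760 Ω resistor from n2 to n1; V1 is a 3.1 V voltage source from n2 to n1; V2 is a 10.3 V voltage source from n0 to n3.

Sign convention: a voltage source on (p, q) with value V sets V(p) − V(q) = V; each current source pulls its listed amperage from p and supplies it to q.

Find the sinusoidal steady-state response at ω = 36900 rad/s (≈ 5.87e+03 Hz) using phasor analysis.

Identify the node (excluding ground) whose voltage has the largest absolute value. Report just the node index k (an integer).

5

Element admittances at ω=36900 rad/s:
  Y(L1) = 0.000-0.02898j S between n4,n2
  Y(R1) = 0.06369+0.000j S between n3,n0
  Y(R2) = 0.09009+0.000j S between n4,n0
  Y(R3) = 0.1799+0.000j S between n4,n3
  Y(L2) = 0.000-0.002874j S between n2,n5
  Y(R4) = 0.01667+0.000j S between n3,n0
  Y(C1) = 0.000+0.09963j S between n1,n2
  Y(R5) = 0.01114+0.000j S between n0,n1
  Y(C2) = 0.000+0.004022j S between n5,n3
  Y(C3) = 0.000+0.02790j S between n3,n1
  Y(R6) = 0.0006135+0.000j S between n5,n0
  Y(C4) = 0.000+0.02026j S between n1,n4
  Y(R7) = 0.01404+0.000j S between n5,n0
  Y(R8) = 0.0002924+0.000j S between n2,n1
  Y(R9) = 0.002404+0.000j S between n0,n5
  I1: injects 0.0031 A into n2 (from n1)
  I2: injects 0.228 A into n2 (from n5)
  Y(R10) = 0.0002660+0.000j S between n2,n1
  V1: constraint V(n2)−V(n1) = 3.1
  V2: constraint V(n0)−V(n3) = 10.3
Assemble and solve the 7×7 MNA system:
  V(n1)=2.757-11.34j  V(n2)=5.857-11.34j  V(n3)=-10.30+0.000j  V(n4)=-7.208-0.6550j  V(n5)=-15.43-2.376j
  i(V1)=0.5647+0.1310j  i(V2)=-1.710-0.2258j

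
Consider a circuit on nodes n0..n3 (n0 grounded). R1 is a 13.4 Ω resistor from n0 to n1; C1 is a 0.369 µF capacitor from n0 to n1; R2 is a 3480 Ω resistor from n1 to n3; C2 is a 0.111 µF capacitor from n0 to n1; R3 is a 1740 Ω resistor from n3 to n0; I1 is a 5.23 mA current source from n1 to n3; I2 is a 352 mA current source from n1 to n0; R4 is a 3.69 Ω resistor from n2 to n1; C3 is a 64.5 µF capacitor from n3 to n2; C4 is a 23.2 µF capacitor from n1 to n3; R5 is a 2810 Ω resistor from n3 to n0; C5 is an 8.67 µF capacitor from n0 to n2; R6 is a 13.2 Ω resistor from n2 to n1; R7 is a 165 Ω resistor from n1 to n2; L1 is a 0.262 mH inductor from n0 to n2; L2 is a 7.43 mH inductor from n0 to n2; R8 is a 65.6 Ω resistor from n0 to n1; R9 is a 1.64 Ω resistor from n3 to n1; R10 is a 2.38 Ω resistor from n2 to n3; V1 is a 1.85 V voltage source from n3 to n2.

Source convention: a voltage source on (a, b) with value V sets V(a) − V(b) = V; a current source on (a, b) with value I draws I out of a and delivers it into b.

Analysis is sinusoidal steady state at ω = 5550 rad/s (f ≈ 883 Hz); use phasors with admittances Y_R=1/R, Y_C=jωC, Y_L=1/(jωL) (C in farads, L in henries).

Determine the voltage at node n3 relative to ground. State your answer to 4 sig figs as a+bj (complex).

1.792-0.6294j V

Apply KCL at each of the 3 non-ground nodes and solve the resulting linear system.
Node n1: branches {R1, C1, R2, C2, I1, I2, R4, C4, R6, R7, R8, R9} → V_1 = 0.7010-0.4441j
Node n2: branches {R4, C3, C5, R6, R7, L1, L2, R10, V1} → V_2 = -0.05819-0.6294j
Node n3: branches {R2, R3, I1, C3, C4, R5, R9, R10, V1} → V_3 = 1.792-0.6294j
Source currents: i(V1)=-1.463-0.6890j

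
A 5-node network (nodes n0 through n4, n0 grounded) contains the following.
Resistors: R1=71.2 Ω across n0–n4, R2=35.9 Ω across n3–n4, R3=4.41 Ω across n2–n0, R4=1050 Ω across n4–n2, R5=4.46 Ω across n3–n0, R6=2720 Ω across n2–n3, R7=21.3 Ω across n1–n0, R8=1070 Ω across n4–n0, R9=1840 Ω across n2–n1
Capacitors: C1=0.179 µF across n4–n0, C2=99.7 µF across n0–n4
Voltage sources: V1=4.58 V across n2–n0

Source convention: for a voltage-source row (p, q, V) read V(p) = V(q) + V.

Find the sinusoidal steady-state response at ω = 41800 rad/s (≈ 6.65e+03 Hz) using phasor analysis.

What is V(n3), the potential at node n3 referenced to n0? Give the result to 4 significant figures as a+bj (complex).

Element admittances at ω=41800 rad/s:
  Y(R1) = 0.01404+0.000j S between n0,n4
  Y(R2) = 0.02786+0.000j S between n3,n4
  Y(R3) = 0.2268+0.000j S between n2,n0
  Y(C1) = 0.000+0.007482j S between n4,n0
  Y(R4) = 0.0009524+0.000j S between n4,n2
  Y(R5) = 0.2242+0.000j S between n3,n0
  Y(R6) = 0.0003676+0.000j S between n2,n3
  Y(C2) = 0.000+4.167j S between n0,n4
  Y(R7) = 0.04695+0.000j S between n1,n0
  Y(R8) = 0.0009346+0.000j S between n4,n0
  Y(R9) = 0.0005435+0.000j S between n2,n1
  V1: constraint V(n2)−V(n0) = 4.58
Assemble and solve the 5×5 MNA system:
  V(n1)=0.05241+0.000j  V(n2)=4.580+0.000j  V(n3)=0.006671-0.0001202j  V(n4)=1.062e-05-0.001089j
  i(V1)=-1.047-1.082e-06j

0.006671-0.0001202j V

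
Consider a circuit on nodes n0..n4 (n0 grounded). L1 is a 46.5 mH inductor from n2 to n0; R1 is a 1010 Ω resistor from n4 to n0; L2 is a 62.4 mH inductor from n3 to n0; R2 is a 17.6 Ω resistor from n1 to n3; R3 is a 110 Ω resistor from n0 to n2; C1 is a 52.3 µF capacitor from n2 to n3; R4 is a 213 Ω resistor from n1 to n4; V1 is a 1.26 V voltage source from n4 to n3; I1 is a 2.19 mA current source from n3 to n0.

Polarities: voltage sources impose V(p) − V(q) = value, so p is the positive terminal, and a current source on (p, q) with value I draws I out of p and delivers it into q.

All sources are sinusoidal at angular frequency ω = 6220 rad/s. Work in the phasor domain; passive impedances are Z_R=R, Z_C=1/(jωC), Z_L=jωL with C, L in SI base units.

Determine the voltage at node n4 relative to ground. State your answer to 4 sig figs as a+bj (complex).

Element admittances at ω=6220 rad/s:
  Y(L1) = 0.000-0.003457j S between n2,n0
  Y(R1) = 0.0009901+0.000j S between n4,n0
  Y(L2) = 0.000-0.002576j S between n3,n0
  Y(R2) = 0.05682+0.000j S between n1,n3
  Y(R3) = 0.009091+0.000j S between n0,n2
  Y(C1) = 0.000+0.3253j S between n2,n3
  Y(R4) = 0.004695+0.000j S between n1,n4
  V1: constraint V(n4)−V(n3) = 1.26
  I1: injects 0.00219 A into n0 (from n3)
Assemble and solve the 5×5 MNA system:
  V(n1)=-0.1574-0.1434j  V(n2)=-0.2520-0.1521j  V(n3)=-0.2536-0.1434j  V(n4)=1.006-0.1434j
  i(V1)=-0.006460+0.0001420j

1.006-0.1434j V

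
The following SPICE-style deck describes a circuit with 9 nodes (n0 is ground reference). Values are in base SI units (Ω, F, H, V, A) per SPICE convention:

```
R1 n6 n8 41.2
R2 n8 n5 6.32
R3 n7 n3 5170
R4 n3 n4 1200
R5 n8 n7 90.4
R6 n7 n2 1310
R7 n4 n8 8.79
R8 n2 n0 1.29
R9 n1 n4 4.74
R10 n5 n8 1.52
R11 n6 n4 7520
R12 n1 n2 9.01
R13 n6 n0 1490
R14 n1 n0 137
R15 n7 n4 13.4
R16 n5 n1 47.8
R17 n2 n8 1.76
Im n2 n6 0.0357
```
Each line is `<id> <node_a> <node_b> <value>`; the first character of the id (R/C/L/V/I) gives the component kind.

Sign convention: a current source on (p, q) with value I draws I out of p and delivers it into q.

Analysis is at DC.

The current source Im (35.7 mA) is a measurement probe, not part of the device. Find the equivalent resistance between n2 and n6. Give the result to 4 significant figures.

R_eq = 41.40 Ω

MNA unknowns: 8 node voltages V₁..V_8
R1: Y=0.02427 on G[6,8]
R2: Y=0.1582 on G[8,5]
R3: Y=0.0001934 on G[7,3]
R4: Y=0.0008333 on G[3,4]
R5: Y=0.01106 on G[8,7]
R6: Y=0.0007634 on G[7,2]
R7: Y=0.1138 on G[4,8]
R8: Y=0.7752 on G[2,0]
R9: Y=0.2110 on G[1,4]
R10: Y=0.6579 on G[5,8]
R11: Y=0.0001330 on G[6,4]
R12: Y=0.1110 on G[1,2]
R13: Y=0.0006711 on G[6,0]
R14: Y=0.007299 on G[1,0]
R15: Y=0.07463 on G[7,4]
R16: Y=0.02092 on G[5,1]
R17: Y=0.5682 on G[2,8]
Im: z[2]−=0.0357, z[6]+=0.0357
solve → V1=0.02429, V2=-0.001507, V3=0.03620, V4=0.03582, V5=0.05343, V6=1.476, V7=0.03783, V8=0.05418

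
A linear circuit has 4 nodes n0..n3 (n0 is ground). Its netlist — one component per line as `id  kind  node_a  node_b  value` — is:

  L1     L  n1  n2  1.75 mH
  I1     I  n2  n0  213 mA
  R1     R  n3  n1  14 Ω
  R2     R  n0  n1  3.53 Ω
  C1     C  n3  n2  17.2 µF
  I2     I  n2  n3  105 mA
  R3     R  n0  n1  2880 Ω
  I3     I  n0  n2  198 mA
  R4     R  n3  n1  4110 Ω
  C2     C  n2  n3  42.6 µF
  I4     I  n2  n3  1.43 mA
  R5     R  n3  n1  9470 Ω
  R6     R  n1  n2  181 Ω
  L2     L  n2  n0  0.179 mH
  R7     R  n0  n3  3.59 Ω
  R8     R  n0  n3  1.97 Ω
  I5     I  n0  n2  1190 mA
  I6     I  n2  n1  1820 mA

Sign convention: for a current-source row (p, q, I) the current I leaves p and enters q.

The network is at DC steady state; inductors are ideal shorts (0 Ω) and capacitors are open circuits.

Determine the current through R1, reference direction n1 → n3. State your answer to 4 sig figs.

-0.008861 A

MNA unknowns: 3 node voltages V₁..V_3 plus 2 source currents (L1, L2)
L1: row V1−V2=0, i_L1 at 1,2
I1: z[2]−=0.213, z[0]+=0.213
R1: Y=0.07143 on G[3,1]
R2: Y=0.2833 on G[0,1]
C1: Y=0.000 on G[3,2]
I2: z[2]−=0.105, z[3]+=0.105
R3: Y=0.0003472 on G[0,1]
I3: z[0]−=0.198, z[2]+=0.198
R4: Y=0.0002433 on G[3,1]
C2: Y=0.000 on G[2,3]
I4: z[2]−=0.00143, z[3]+=0.00143
R5: Y=0.0001056 on G[3,1]
R6: Y=0.005525 on G[1,2]
L2: row V2−V0=0, i_L2 at 2,0
R7: Y=0.2786 on G[0,3]
R8: Y=0.5076 on G[0,3]
I5: z[0]−=1.19, z[2]+=1.19
I6: z[2]−=1.82, z[1]+=1.82
solve → V1=0.000, V2=0.000, V3=0.1241
aux → i_L1=1.829, i_L2=1.077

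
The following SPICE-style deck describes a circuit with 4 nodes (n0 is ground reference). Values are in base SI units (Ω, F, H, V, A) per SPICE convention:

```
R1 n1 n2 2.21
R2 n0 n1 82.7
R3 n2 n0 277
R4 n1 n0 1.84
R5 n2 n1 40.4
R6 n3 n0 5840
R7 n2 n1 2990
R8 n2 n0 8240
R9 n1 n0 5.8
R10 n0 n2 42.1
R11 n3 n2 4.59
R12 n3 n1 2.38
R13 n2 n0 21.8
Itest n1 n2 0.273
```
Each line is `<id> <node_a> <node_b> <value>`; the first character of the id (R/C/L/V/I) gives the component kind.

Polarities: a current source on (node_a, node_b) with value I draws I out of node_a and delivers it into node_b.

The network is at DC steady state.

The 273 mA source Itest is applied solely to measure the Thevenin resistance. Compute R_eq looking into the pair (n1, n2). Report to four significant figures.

MNA unknowns: 3 node voltages V₁..V_3
R1: Y=0.4525 on G[1,2]
R2: Y=0.01209 on G[0,1]
R3: Y=0.003610 on G[2,0]
R4: Y=0.5435 on G[1,0]
R5: Y=0.02475 on G[2,1]
R6: Y=0.0001712 on G[3,0]
R7: Y=0.0003344 on G[2,1]
R8: Y=0.0001214 on G[2,0]
R9: Y=0.1724 on G[1,0]
R10: Y=0.02375 on G[0,2]
R11: Y=0.2179 on G[3,2]
R12: Y=0.4202 on G[3,1]
R13: Y=0.04587 on G[2,0]
Itest: z[1]−=0.273, z[2]+=0.273
solve → V1=-0.03636, V2=0.3606, V3=0.09917

R_eq = 1.454 Ω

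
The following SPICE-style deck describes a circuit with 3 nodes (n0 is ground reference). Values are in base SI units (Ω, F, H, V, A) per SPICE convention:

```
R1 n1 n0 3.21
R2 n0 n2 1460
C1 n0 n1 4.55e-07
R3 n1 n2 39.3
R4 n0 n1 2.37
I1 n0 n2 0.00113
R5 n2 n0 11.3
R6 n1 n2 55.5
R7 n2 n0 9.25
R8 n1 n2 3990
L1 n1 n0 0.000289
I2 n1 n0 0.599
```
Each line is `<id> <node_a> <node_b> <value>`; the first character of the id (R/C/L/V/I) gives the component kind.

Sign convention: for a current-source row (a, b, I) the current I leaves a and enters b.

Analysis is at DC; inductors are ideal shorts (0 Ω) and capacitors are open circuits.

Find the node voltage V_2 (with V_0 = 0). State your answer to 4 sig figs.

0.004689 V

Element admittances at DC:
  Y(R1) = 0.3115 S between n1,n0
  Y(R2) = 0.0006849 S between n0,n2
  Y(C1) = 0.000 S between n0,n1
  Y(R3) = 0.02545 S between n1,n2
  Y(R4) = 0.4219 S between n0,n1
  I1: injects 0.00113 A into n2 (from n0)
  Y(R5) = 0.08850 S between n2,n0
  Y(R6) = 0.01802 S between n1,n2
  Y(R7) = 0.1081 S between n2,n0
  Y(R8) = 0.0002506 S between n1,n2
  L1: short n1↔n0 (DC inductor)
  I2: injects 0.599 A into n0 (from n1)
Assemble and solve the 3×3 MNA system:
  V(n1)=0.000  V(n2)=0.004689
  i(L1)=-0.5988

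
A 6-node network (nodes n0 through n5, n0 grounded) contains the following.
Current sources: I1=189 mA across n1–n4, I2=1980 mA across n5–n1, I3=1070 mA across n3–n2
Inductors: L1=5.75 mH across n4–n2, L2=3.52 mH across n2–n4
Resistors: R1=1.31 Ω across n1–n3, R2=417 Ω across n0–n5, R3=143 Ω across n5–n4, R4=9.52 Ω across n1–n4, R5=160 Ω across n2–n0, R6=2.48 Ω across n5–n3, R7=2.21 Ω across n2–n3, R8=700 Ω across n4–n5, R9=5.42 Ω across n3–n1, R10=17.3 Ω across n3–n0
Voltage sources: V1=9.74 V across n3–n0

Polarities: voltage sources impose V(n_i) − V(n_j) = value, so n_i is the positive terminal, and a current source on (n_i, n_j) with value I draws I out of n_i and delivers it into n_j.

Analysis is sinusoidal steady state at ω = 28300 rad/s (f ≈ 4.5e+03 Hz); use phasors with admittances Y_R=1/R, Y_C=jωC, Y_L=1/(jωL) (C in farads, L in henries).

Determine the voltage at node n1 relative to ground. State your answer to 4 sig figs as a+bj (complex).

Element admittances at ω=28300 rad/s:
  I1: injects 0.189 A into n4 (from n1)
  Y(L1) = 0.000-0.006145j S between n4,n2
  Y(R1) = 0.7634+0.000j S between n1,n3
  Y(R2) = 0.002398+0.000j S between n0,n5
  Y(R3) = 0.006993+0.000j S between n5,n4
  Y(R4) = 0.1050+0.000j S between n1,n4
  Y(R5) = 0.006250+0.000j S between n2,n0
  Y(L2) = 0.000-0.01004j S between n2,n4
  Y(R6) = 0.4032+0.000j S between n5,n3
  Y(R7) = 0.4525+0.000j S between n2,n3
  Y(R8) = 0.001429+0.000j S between n4,n5
  I2: injects 1.98 A into n1 (from n5)
  I3: injects 1.07 A into n2 (from n3)
  Y(R9) = 0.1845+0.000j S between n3,n1
  Y(R10) = 0.05780+0.000j S between n3,n0
  V1: constraint V(n3)−V(n0) = 9.74
Assemble and solve the 6×6 MNA system:
  V(n1)=11.76+0.01484j  V(n2)=11.95-0.03334j  V(n3)=9.740+0.000j  V(n4)=12.89+0.1488j  V(n5)=4.966+0.003026j
  i(V1)=-0.6496+0.0002011j

11.76+0.01484j V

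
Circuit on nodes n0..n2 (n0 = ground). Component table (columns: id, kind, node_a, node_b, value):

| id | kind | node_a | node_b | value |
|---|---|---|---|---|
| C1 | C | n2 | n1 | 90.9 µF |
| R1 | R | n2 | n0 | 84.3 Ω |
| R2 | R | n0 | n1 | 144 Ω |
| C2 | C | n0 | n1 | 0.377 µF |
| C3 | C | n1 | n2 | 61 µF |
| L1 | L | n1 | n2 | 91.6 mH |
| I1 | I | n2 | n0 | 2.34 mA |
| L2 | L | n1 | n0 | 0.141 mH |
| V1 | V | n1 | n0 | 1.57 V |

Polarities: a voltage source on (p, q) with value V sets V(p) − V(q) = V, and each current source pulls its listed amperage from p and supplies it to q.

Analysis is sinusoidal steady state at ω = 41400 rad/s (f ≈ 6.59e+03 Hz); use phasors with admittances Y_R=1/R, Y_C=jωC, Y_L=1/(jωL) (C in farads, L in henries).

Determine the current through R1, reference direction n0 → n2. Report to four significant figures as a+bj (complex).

-0.01862-3.955e-05j A

MNA unknowns: 2 node voltages V₁..V_2 plus 1 source current (V1)
C1: Y=0.000+3.763j on G[2,1]
R1: Y=0.01186+0.000j on G[2,0]
R2: Y=0.006944+0.000j on G[0,1]
C2: Y=0.000+0.01561j on G[0,1]
C3: Y=0.000+2.525j on G[1,2]
L1: Y=0.000-0.0002637j on G[1,2]
I1: z[2]−=0.00234, z[0]+=0.00234
L2: Y=0.000-0.1713j on G[1,0]
V1: row V1−V0=1.57, i_V1 at 1,0
solve → V1=1.570+0.000j, V2=1.570+0.003334j
aux → i_V1=-0.03187+0.2444j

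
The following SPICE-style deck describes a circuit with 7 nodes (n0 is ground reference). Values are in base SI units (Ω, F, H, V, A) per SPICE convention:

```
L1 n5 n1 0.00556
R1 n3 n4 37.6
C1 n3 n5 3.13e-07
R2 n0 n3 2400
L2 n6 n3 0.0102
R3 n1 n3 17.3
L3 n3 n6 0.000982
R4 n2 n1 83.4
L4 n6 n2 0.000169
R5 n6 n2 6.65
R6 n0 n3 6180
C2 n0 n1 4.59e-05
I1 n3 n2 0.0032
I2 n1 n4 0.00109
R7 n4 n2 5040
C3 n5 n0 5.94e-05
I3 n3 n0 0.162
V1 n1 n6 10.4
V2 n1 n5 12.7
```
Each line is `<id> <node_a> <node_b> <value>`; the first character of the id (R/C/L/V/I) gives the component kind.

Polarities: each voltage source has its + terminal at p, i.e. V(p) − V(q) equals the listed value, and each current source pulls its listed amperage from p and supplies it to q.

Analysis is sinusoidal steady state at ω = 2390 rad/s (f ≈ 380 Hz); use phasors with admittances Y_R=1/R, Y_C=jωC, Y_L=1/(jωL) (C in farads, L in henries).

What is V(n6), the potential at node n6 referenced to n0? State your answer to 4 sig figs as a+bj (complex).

Apply KCL at each of the 6 non-ground nodes and solve the resulting linear system.
Node n1: branches {L1, R3, R4, C2, I2, V1, V2} → V_1 = 7.161+0.6365j
Node n2: branches {R4, L4, R5, I1, R7} → V_2 = -3.236+0.6880j
Node n3: branches {R1, C1, R2, L2, R3, L3, R6, I1, I3} → V_3 = -3.119+1.563j
Node n4: branches {R1, I2, R7} → V_4 = -3.079+1.556j
Node n5: branches {L1, C1, C3, V2} → V_5 = -5.539+0.6365j
Node n6: branches {L2, L3, L4, R5, V1} → V_6 = -3.239+0.6365j
Source currents: i(V1)=-0.5604+0.05686j, i(V2)=-0.08967+0.1675j

-3.239+0.6365j V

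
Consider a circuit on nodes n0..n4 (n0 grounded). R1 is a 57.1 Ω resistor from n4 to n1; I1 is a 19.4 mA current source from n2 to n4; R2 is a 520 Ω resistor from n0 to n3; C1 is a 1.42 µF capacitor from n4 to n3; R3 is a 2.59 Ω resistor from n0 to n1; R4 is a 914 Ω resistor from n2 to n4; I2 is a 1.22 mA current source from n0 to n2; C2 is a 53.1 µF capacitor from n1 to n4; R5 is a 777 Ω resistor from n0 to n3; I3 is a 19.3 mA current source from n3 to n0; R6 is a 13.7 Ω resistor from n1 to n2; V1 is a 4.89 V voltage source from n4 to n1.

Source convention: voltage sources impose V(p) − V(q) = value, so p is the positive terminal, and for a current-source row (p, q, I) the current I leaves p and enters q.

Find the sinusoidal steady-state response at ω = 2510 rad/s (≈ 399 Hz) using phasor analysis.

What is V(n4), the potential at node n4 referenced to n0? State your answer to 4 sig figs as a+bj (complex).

4.843-0.04468j V

MNA unknowns: 4 node voltages V₁..V_4 plus 1 source current (V1)
R1: Y=0.01751+0.000j on G[4,1]
I1: z[2]−=0.0194, z[4]+=0.0194
R2: Y=0.001923+0.000j on G[0,3]
C1: Y=0.000+0.003564j on G[4,3]
R3: Y=0.3861+0.000j on G[0,1]
R4: Y=0.001094+0.000j on G[2,4]
I2: z[0]−=0.00122, z[2]+=0.00122
C2: Y=0.000+0.1333j on G[1,4]
R5: Y=0.001287+0.000j on G[0,3]
I3: z[3]−=0.0193, z[0]+=0.0193
R6: Y=0.07299+0.000j on G[1,2]
V1: row V4−V1=4.89, i_V1 at 4,1
solve → V1=-0.04686-0.04468j, V2=-0.2200-0.04468j, V3=0.003547+5.373j, V4=4.843-0.04468j
aux → i_V1=-0.09109-0.6690j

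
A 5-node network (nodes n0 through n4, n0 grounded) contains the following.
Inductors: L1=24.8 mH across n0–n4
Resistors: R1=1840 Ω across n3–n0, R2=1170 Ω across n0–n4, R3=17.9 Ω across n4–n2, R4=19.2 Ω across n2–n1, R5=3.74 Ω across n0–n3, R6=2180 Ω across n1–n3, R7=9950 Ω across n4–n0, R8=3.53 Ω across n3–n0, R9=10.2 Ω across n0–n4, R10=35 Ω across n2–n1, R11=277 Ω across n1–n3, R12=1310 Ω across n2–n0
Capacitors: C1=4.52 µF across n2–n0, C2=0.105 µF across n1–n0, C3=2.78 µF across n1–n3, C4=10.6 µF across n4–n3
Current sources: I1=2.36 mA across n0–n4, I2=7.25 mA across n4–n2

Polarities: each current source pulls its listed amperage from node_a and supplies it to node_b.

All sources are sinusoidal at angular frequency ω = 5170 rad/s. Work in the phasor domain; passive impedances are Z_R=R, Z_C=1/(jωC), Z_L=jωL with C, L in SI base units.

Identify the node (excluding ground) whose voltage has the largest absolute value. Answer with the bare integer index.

2

Element admittances at ω=5170 rad/s:
  Y(L1) = 0.000-0.007799j S between n0,n4
  Y(R1) = 0.0005435+0.000j S between n3,n0
  Y(R2) = 0.0008547+0.000j S between n0,n4
  Y(R3) = 0.05587+0.000j S between n4,n2
  Y(C1) = 0.000+0.02337j S between n2,n0
  Y(R4) = 0.05208+0.000j S between n2,n1
  Y(R5) = 0.2674+0.000j S between n0,n3
  Y(C2) = 0.000+0.0005428j S between n1,n0
  Y(R6) = 0.0004587+0.000j S between n1,n3
  Y(R7) = 0.0001005+0.000j S between n4,n0
  Y(C3) = 0.000+0.01437j S between n1,n3
  Y(R8) = 0.2833+0.000j S between n3,n0
  I1: injects 0.00236 A into n4 (from n0)
  Y(R9) = 0.09804+0.000j S between n0,n4
  Y(C4) = 0.000+0.05480j S between n4,n3
  Y(R10) = 0.02857+0.000j S between n2,n1
  Y(R11) = 0.003610+0.000j S between n1,n3
  Y(R12) = 0.0007634+0.000j S between n2,n0
  I2: injects 0.00725 A into n2 (from n4)
Assemble and solve the 4×4 MNA system:
  V(n1)=0.05961-0.06407j  V(n2)=0.07423-0.05691j  V(n3)=0.003664-0.0003335j  V(n4)=-0.009633-0.01631j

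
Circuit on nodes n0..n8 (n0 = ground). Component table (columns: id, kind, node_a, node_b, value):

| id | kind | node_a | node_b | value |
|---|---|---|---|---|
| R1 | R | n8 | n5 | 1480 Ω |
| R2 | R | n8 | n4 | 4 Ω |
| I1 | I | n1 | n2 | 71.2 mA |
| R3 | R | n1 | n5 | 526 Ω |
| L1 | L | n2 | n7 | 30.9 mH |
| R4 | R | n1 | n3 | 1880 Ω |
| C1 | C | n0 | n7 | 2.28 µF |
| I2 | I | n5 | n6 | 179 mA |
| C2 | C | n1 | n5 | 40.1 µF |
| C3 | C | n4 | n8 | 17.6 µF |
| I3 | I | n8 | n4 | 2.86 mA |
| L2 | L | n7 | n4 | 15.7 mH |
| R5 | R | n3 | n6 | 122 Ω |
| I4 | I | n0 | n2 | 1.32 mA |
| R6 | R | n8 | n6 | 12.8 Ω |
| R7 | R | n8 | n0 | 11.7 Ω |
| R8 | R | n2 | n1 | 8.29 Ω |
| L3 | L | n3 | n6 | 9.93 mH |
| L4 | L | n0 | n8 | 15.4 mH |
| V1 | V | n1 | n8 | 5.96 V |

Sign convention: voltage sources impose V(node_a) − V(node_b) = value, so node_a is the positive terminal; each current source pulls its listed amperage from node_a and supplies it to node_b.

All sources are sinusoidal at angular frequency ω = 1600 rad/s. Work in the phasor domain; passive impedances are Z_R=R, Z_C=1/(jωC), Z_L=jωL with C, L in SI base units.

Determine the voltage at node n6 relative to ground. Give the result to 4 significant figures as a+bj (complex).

Element admittances at ω=1600 rad/s:
  Y(R1) = 0.0006757+0.000j S between n8,n5
  Y(R2) = 0.2500+0.000j S between n8,n4
  I1: injects 0.0712 A into n2 (from n1)
  Y(R3) = 0.001901+0.000j S between n1,n5
  Y(L1) = 0.000-0.02023j S between n2,n7
  Y(R4) = 0.0005319+0.000j S between n1,n3
  Y(C1) = 0.000+0.003648j S between n0,n7
  I2: injects 0.179 A into n6 (from n5)
  Y(C2) = 0.000+0.06416j S between n1,n5
  Y(C3) = 0.000+0.02816j S between n4,n8
  I3: injects 0.00286 A into n4 (from n8)
  Y(L2) = 0.000-0.03981j S between n7,n4
  Y(R5) = 0.008197+0.000j S between n3,n6
  I4: injects 0.00132 A into n2 (from n0)
  Y(R6) = 0.07812+0.000j S between n8,n6
  Y(R7) = 0.08547+0.000j S between n8,n0
  Y(R8) = 0.1206+0.000j S between n2,n1
  Y(L3) = 0.000-0.06294j S between n3,n6
  Y(L4) = 0.000-0.04058j S between n0,n8
  V1: constraint V(n1)−V(n8) = 5.96
Assemble and solve the 9×9 MNA system:
  V(n1)=6.009-0.07855j  V(n2)=6.491+0.6106j  V(n3)=2.369-0.04854j  V(n4)=0.07420-0.4487j  V(n5)=5.894+2.770j  V(n6)=2.365-0.07875j  V(n7)=2.381-0.09775j  V(n8)=0.04857-0.07855j
  i(V1)=-0.1979+0.08123j

2.365-0.07875j V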